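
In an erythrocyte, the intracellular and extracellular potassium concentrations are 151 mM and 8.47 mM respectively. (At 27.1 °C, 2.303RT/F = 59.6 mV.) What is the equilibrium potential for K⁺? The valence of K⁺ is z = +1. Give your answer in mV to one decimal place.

-74.6 mV

E = (59.6/z) · log₁₀([K⁺]_out/[K⁺]_in) with z = +1.
= (59.6/1) · log₁₀(8.47/151) = 59.60 · log₁₀(0.05609)
= 59.60 · (-1.2511) = -74.57 mV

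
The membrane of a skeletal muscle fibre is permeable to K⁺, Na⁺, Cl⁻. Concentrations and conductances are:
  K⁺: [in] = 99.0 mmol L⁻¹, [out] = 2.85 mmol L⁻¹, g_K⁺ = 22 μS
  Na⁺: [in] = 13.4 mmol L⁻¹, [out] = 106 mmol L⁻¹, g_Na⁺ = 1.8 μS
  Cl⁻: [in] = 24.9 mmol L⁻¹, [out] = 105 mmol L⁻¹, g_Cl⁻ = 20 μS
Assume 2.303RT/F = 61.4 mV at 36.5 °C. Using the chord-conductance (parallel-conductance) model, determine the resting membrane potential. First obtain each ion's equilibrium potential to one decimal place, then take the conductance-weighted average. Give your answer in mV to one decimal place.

E_K⁺ = (61.4/1)·log₁₀(2.85/99.0) = -94.6 mV
E_Na⁺ = (61.4/1)·log₁₀(106/13.4) = 55.1 mV
E_Cl⁻ = (61.4/-1)·log₁₀(105/24.9) = -38.4 mV
Vm = (Σ gᵢEᵢ)/(Σ gᵢ) = (22·-94.6 + 1.8·55.1 + 20·-38.4) / (22 + 1.8 + 20)
= -2750.02 / 43.8 = -62.79 mV

-62.8 mV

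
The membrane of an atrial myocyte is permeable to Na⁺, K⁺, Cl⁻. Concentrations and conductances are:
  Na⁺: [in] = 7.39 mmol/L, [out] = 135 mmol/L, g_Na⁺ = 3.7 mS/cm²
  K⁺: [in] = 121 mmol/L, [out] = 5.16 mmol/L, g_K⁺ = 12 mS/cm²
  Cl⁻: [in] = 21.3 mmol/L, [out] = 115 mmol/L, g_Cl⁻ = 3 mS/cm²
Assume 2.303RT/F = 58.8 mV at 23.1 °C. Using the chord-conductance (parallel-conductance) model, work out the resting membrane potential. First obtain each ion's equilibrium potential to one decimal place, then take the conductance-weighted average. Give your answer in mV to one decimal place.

E_Na⁺ = (58.8/1)·log₁₀(135/7.39) = 74.2 mV
E_K⁺ = (58.8/1)·log₁₀(5.16/121) = -80.6 mV
E_Cl⁻ = (58.8/-1)·log₁₀(115/21.3) = -43.1 mV
Vm = (Σ gᵢEᵢ)/(Σ gᵢ) = (3.7·74.2 + 12·-80.6 + 3·-43.1) / (3.7 + 12 + 3)
= -821.96 / 18.7 = -43.96 mV

-44.0 mV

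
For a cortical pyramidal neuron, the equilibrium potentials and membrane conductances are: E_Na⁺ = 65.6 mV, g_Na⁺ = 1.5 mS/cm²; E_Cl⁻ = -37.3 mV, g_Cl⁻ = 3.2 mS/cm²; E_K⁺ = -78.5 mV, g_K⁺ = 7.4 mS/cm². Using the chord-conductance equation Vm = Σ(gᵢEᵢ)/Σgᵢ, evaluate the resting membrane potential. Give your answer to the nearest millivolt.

-50 mV

Σ gᵢEᵢ = 1.5·(65.6) + 3.2·(-37.3) + 7.4·(-78.5) = -601.86
Σ gᵢ = 1.5 + 3.2 + 7.4 = 12.1
Vm = -601.86 / 12.1 = -49.74 mV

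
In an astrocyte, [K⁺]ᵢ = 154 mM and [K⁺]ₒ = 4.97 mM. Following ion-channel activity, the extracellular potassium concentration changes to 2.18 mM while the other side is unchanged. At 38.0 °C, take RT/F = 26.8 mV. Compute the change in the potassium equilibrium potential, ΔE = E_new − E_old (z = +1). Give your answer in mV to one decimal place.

-22.1 mV

E_old = (26.8/1)·ln(4.97/154) = -92.02 mV
E_new = (26.8/1)·ln(2.18/154) = -114.10 mV
ΔE = -114.10 − (-92.02) = -22.09 mV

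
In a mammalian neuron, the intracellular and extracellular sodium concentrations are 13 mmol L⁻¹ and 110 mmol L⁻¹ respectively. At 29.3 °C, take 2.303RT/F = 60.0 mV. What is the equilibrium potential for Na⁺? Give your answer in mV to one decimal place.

E = (60.0/z) · log₁₀([Na⁺]_out/[Na⁺]_in) with z = +1.
= (60.0/1) · log₁₀(110/13) = 60.00 · log₁₀(8.462)
= 60.00 · (0.9274) = 55.65 mV

55.6 mV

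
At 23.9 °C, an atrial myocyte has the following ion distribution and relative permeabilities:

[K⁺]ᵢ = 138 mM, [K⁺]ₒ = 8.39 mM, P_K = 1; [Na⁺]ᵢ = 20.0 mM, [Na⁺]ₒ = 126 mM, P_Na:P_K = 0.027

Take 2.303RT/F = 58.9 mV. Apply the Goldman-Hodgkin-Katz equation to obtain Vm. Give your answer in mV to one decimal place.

Vm = 58.9 · log₁₀[(Σ P·[cation]ₒ + Σ P·[anion]ᵢ) / (Σ P·[cation]ᵢ + Σ P·[anion]ₒ)]
Numerator = 1×8.39 + 0.027×126 = 11.79
Denominator = 1×138 + 0.027×20.0 = 138.5
Vm = 58.9 · log₁₀(0.085116) = 58.9 × (-1.0700) = -63.02 mV

-63.0 mV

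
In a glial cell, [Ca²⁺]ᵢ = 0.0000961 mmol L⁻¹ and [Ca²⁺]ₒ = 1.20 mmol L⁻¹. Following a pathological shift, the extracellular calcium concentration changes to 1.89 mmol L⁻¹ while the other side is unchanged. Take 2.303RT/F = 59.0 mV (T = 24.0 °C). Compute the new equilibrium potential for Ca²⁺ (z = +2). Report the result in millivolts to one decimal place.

126.7 mV

After the shift: [Ca²⁺]_out = 1.89, [Ca²⁺]_in = 0.0000961 mmol L⁻¹.
E_new = (59.0/2)·log₁₀(1.89/0.0000961) = 29.50 · (4.2937) = 126.67 mV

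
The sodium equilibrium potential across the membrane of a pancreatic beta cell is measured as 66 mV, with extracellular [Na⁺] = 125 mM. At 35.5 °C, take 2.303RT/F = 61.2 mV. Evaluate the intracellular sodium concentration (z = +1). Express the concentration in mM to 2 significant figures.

Nernst: E = (61.2/1) · log₁₀([out]/[in]), so log₁₀([out]/[in]) = 66.0 × 1 / 61.2 = 1.0784.
[out]/[in] = 10^(1.0784) = 11.98.
[in] = 125 / 11.98 = 10.43 mM.

10 mM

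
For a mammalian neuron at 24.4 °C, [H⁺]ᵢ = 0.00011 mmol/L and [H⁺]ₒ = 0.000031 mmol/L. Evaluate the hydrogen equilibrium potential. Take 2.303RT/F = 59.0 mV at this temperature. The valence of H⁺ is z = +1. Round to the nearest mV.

-32 mV

E = (59.0/z) · log₁₀([H⁺]_out/[H⁺]_in) with z = +1.
= (59.0/1) · log₁₀(0.000031/0.00011) = 59.00 · log₁₀(0.2818)
= 59.00 · (-0.5500) = -32.45 mV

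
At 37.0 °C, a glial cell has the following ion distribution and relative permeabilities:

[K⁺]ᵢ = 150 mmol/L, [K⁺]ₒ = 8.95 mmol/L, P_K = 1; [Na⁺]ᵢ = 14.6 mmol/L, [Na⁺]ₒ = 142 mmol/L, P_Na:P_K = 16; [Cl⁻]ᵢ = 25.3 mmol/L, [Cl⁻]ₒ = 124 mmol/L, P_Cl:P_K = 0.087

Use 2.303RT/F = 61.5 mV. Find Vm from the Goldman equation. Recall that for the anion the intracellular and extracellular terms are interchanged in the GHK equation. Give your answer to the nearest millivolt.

Vm = 61.5 · log₁₀[(Σ P·[cation]ₒ + Σ P·[anion]ᵢ) / (Σ P·[cation]ᵢ + Σ P·[anion]ₒ)]
Numerator = 1×8.95 + 16×142 + 0.087×25.3 = 2283
Denominator = 1×150 + 16×14.6 + 0.087×124 = 394.4
Vm = 61.5 · log₁₀(5.7891) = 61.5 × (0.7626) = 46.90 mV

47 mV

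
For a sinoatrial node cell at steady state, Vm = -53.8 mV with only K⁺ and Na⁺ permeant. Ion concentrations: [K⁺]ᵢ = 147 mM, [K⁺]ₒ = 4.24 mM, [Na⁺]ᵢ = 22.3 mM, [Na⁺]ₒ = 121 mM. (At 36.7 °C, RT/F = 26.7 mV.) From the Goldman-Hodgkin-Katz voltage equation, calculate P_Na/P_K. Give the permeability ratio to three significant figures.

Let α = P_Na/P_K. GHK: Vm = 26.7·ln[(Kₒ + α·Naₒ)/(Kᵢ + α·Naᵢ)].
e^(Vm/26.7) = e^(-53.8/26.7) = 0.13332
So 0.13332·(Kᵢ + α·Naᵢ) = Kₒ + α·Naₒ → α = (0.13332·147.0 − 4.24) / (121.0 − 0.13332·22.3)
α = (19.6 − 4.24) / (121.0 − 2.973) = 15.36/118 = 0.1301

0.130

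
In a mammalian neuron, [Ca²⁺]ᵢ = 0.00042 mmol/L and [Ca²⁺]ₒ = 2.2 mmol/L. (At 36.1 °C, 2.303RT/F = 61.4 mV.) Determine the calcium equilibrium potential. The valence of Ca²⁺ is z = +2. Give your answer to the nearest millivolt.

114 mV

E = (61.4/z) · log₁₀([Ca²⁺]_out/[Ca²⁺]_in) with z = +2.
= (61.4/2) · log₁₀(2.2/0.00042) = 30.70 · log₁₀(5238)
= 30.70 · (3.7192) = 114.18 mV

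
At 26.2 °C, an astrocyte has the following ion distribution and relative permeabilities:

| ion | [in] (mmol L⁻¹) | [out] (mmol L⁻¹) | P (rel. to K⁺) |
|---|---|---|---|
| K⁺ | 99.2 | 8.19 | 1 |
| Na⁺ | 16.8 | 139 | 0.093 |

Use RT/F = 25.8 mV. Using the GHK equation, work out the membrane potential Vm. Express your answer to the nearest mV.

Vm = 25.8 · ln[(Σ P·[cation]ₒ + Σ P·[anion]ᵢ) / (Σ P·[cation]ᵢ + Σ P·[anion]ₒ)]
Numerator = 1×8.19 + 0.093×139 = 21.12
Denominator = 1×99.2 + 0.093×16.8 = 100.8
Vm = 25.8 · ln(0.20957) = 25.8 × (-1.5627) = -40.32 mV

-40 mV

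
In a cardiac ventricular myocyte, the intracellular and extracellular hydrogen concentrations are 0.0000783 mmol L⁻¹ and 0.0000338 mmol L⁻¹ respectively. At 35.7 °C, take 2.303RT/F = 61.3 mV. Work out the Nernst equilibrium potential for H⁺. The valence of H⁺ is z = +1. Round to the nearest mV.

E = (61.3/z) · log₁₀([H⁺]_out/[H⁺]_in) with z = +1.
= (61.3/1) · log₁₀(0.0000338/0.0000783) = 61.30 · log₁₀(0.4317)
= 61.30 · (-0.3648) = -22.37 mV

-22 mV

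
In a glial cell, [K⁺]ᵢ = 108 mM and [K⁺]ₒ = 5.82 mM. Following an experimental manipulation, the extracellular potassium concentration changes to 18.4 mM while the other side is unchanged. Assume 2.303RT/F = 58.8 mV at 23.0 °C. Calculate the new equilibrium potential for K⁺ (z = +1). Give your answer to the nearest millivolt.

-45 mV

After the shift: [K⁺]_out = 18.4, [K⁺]_in = 108 mM.
E_new = (58.8/1)·log₁₀(18.4/108) = 58.80 · (-0.7686) = -45.19 mV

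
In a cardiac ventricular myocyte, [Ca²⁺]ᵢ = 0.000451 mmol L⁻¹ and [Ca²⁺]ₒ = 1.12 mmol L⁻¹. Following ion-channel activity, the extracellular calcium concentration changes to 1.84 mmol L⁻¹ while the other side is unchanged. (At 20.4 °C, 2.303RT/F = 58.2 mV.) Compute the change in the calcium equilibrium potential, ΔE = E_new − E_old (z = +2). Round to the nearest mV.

E_old = (58.2/2)·log₁₀(1.12/0.000451) = 98.80 mV
E_new = (58.2/2)·log₁₀(1.84/0.000451) = 105.07 mV
ΔE = 105.07 − (98.80) = 6.27 mV

6 mV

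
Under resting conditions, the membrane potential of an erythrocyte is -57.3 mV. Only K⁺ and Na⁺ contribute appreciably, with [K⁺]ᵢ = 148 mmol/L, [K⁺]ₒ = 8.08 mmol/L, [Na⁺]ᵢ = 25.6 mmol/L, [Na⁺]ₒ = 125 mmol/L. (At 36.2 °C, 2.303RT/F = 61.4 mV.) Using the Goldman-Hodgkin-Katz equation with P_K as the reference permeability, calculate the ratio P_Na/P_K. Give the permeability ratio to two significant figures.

0.075

Let α = P_Na/P_K. GHK: Vm = 61.4·log₁₀[(Kₒ + α·Naₒ)/(Kᵢ + α·Naᵢ)].
10^(Vm/61.4) = 10^(-57.3/61.4) = 0.11662
So 0.11662·(Kᵢ + α·Naᵢ) = Kₒ + α·Naₒ → α = (0.11662·148.0 − 8.08) / (125.0 − 0.11662·25.6)
α = (17.26 − 8.08) / (125.0 − 2.985) = 9.18/122 = 0.07524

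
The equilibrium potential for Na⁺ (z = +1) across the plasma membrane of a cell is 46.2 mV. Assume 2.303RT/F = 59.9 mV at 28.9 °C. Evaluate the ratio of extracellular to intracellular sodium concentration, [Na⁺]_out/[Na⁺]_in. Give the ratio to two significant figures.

5.9

log₁₀([out]/[in]) = E·z/(59.9) = 46.2 × 1 / 59.9 = 0.7713
[out]/[in] = 10^(0.7713) = 5.906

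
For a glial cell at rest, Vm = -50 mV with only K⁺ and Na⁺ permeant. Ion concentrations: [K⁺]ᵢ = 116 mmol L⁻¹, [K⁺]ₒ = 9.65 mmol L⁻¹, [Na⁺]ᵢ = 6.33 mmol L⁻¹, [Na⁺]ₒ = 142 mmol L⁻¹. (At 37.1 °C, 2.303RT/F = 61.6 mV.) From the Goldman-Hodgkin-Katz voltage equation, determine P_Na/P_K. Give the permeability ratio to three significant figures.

0.0585

Let α = P_Na/P_K. GHK: Vm = 61.6·log₁₀[(Kₒ + α·Naₒ)/(Kᵢ + α·Naᵢ)].
10^(Vm/61.6) = 10^(-50.0/61.6) = 0.15428
So 0.15428·(Kᵢ + α·Naᵢ) = Kₒ + α·Naₒ → α = (0.15428·116.0 − 9.65) / (142.0 − 0.15428·6.33)
α = (17.9 − 9.65) / (142.0 − 0.9766) = 8.247/141 = 0.05848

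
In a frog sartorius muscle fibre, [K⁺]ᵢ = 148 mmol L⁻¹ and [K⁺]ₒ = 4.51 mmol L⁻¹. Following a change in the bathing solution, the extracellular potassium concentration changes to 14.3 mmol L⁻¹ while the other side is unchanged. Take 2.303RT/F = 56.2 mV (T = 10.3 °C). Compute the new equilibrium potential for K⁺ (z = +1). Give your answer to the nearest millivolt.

-57 mV

After the shift: [K⁺]_out = 14.3, [K⁺]_in = 148 mmol L⁻¹.
E_new = (56.2/1)·log₁₀(14.3/148) = 56.20 · (-1.0149) = -57.04 mV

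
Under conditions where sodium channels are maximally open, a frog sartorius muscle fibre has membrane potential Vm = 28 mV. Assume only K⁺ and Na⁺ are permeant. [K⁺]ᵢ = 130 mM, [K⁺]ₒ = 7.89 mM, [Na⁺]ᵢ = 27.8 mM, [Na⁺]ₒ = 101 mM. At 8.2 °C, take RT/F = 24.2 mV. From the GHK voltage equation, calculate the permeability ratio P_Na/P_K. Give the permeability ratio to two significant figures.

32

Let α = P_Na/P_K. GHK: Vm = 24.2·ln[(Kₒ + α·Naₒ)/(Kᵢ + α·Naᵢ)].
e^(Vm/24.2) = e^(28.0/24.2) = 3.1805
So 3.1805·(Kᵢ + α·Naᵢ) = Kₒ + α·Naₒ → α = (3.1805·130.0 − 7.89) / (101.0 − 3.1805·27.8)
α = (413.5 − 7.89) / (101.0 − 88.42) = 405.6/12.58 = 32.23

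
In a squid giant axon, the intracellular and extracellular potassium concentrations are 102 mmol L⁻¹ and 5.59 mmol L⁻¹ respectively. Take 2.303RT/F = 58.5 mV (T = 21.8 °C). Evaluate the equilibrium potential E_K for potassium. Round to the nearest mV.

E = (58.5/z) · log₁₀([K⁺]_out/[K⁺]_in) with z = +1.
= (58.5/1) · log₁₀(5.59/102) = 58.50 · log₁₀(0.0548)
= 58.50 · (-1.2612) = -73.78 mV

-74 mV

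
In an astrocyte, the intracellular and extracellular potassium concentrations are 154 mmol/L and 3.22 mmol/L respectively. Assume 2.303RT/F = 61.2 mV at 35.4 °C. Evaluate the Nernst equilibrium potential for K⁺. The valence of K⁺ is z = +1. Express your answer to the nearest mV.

E = (61.2/z) · log₁₀([K⁺]_out/[K⁺]_in) with z = +1.
= (61.2/1) · log₁₀(3.22/154) = 61.20 · log₁₀(0.02091)
= 61.20 · (-1.6797) = -102.80 mV

-103 mV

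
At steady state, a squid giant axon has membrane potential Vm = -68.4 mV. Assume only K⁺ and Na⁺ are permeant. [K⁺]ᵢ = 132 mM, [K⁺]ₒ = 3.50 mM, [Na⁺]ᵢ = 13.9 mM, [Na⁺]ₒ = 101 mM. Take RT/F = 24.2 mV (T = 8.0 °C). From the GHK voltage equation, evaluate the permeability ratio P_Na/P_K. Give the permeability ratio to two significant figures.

Let α = P_Na/P_K. GHK: Vm = 24.2·ln[(Kₒ + α·Naₒ)/(Kᵢ + α·Naᵢ)].
e^(Vm/24.2) = e^(-68.4/24.2) = 0.059223
So 0.059223·(Kᵢ + α·Naᵢ) = Kₒ + α·Naₒ → α = (0.059223·132.0 − 3.5) / (101.0 − 0.059223·13.9)
α = (7.817 − 3.5) / (101.0 − 0.8232) = 4.317/100.2 = 0.0431

0.043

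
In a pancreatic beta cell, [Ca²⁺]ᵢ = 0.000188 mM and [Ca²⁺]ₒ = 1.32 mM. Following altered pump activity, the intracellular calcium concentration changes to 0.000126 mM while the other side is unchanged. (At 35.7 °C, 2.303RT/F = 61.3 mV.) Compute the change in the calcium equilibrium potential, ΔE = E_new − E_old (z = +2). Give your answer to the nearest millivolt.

5 mV

E_old = (61.3/2)·log₁₀(1.32/0.000188) = 117.89 mV
E_new = (61.3/2)·log₁₀(1.32/0.000126) = 123.22 mV
ΔE = 123.22 − (117.89) = 5.33 mV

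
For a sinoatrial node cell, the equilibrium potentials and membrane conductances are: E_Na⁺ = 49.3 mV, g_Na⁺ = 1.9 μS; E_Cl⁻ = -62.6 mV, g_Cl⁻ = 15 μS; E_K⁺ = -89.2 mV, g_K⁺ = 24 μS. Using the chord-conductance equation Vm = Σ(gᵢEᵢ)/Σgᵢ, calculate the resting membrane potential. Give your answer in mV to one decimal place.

-73.0 mV

Σ gᵢEᵢ = 1.9·(49.3) + 15·(-62.6) + 24·(-89.2) = -2986.13
Σ gᵢ = 1.9 + 15 + 24 = 40.9
Vm = -2986.13 / 40.9 = -73.01 mV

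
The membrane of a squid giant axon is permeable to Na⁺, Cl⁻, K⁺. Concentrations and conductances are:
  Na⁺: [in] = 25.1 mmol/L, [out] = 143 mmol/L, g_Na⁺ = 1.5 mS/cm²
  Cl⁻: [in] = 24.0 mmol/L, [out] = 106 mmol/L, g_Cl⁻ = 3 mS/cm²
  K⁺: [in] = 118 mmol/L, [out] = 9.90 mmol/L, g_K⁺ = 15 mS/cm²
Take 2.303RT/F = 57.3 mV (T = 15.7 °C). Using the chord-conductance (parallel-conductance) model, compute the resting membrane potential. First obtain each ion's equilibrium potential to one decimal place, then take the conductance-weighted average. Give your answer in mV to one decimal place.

-49.8 mV

E_Na⁺ = (57.3/1)·log₁₀(143/25.1) = 43.3 mV
E_Cl⁻ = (57.3/-1)·log₁₀(106/24.0) = -37.0 mV
E_K⁺ = (57.3/1)·log₁₀(9.90/118) = -61.7 mV
Vm = (Σ gᵢEᵢ)/(Σ gᵢ) = (1.5·43.3 + 3·-37.0 + 15·-61.7) / (1.5 + 3 + 15)
= -971.55 / 19.5 = -49.82 mV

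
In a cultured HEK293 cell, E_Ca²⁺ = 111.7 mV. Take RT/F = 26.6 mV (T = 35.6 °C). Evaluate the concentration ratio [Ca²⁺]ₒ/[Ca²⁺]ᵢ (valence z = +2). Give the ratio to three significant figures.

4440

ln([out]/[in]) = E·z/(26.6) = 111.7 × 2 / 26.6 = 8.3985
[out]/[in] = e^(8.3985) = 4440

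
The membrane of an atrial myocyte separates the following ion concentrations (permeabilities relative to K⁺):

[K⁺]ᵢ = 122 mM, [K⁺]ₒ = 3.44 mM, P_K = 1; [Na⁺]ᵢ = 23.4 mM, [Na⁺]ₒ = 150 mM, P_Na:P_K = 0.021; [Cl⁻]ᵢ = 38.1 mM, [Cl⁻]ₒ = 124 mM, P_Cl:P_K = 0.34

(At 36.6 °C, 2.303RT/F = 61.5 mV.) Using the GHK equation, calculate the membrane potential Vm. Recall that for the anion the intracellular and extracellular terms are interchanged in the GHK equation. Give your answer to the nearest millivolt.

-57 mV

Vm = 61.5 · log₁₀[(Σ P·[cation]ₒ + Σ P·[anion]ᵢ) / (Σ P·[cation]ᵢ + Σ P·[anion]ₒ)]
Numerator = 1×3.44 + 0.021×150 + 0.34×38.1 = 19.54
Denominator = 1×122 + 0.021×23.4 + 0.34×124 = 164.7
Vm = 61.5 · log₁₀(0.1187) = 61.5 × (-0.9256) = -56.92 mV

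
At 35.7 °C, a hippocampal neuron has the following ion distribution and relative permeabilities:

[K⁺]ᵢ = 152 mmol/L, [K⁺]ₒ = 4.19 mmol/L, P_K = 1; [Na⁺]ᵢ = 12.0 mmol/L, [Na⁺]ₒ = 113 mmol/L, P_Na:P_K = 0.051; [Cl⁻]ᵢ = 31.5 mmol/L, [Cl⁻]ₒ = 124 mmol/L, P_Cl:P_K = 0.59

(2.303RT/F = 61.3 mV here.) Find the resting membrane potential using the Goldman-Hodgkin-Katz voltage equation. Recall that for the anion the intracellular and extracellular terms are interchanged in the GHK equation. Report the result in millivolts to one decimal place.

Vm = 61.3 · log₁₀[(Σ P·[cation]ₒ + Σ P·[anion]ᵢ) / (Σ P·[cation]ᵢ + Σ P·[anion]ₒ)]
Numerator = 1×4.19 + 0.051×113 + 0.59×31.5 = 28.54
Denominator = 1×152 + 0.051×12.0 + 0.59×124 = 225.8
Vm = 61.3 · log₁₀(0.1264) = 61.3 × (-0.8982) = -55.06 mV

-55.1 mV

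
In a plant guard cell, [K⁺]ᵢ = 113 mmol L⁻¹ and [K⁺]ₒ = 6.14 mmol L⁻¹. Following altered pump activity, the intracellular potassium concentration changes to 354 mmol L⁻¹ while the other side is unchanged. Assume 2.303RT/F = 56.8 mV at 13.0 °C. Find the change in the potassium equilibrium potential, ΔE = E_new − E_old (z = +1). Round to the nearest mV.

-28 mV

E_old = (56.8/1)·log₁₀(6.14/113) = -71.85 mV
E_new = (56.8/1)·log₁₀(6.14/354) = -100.02 mV
ΔE = -100.02 − (-71.85) = -28.17 mV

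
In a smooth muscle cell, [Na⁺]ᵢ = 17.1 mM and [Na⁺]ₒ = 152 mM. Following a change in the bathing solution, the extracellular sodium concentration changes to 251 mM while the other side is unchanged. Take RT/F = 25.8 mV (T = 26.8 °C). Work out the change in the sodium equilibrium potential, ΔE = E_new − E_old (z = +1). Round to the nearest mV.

E_old = (25.8/1)·ln(152/17.1) = 56.37 mV
E_new = (25.8/1)·ln(251/17.1) = 69.31 mV
ΔE = 69.31 − (56.37) = 12.94 mV

13 mV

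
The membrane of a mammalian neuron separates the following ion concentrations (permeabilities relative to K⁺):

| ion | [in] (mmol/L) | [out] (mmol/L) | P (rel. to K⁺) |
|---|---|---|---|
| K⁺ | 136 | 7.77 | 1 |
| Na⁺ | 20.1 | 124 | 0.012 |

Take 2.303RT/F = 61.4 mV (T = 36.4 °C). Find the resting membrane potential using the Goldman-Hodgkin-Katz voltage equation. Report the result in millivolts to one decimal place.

-71.7 mV

Vm = 61.4 · log₁₀[(Σ P·[cation]ₒ + Σ P·[anion]ᵢ) / (Σ P·[cation]ᵢ + Σ P·[anion]ₒ)]
Numerator = 1×7.77 + 0.012×124 = 9.258
Denominator = 1×136 + 0.012×20.1 = 136.2
Vm = 61.4 · log₁₀(0.067953) = 61.4 × (-1.1678) = -71.70 mV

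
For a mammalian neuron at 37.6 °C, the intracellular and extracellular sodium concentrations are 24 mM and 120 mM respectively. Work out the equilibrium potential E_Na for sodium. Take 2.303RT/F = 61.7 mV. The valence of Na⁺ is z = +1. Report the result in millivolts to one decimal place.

43.1 mV

E = (61.7/z) · log₁₀([Na⁺]_out/[Na⁺]_in) with z = +1.
= (61.7/1) · log₁₀(120/24) = 61.70 · log₁₀(5)
= 61.70 · (0.6990) = 43.13 mV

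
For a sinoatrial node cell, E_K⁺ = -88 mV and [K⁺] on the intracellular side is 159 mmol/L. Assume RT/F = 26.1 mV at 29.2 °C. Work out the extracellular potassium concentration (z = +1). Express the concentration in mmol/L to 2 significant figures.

Nernst: E = (26.1/1) · ln([out]/[in]), so ln([out]/[in]) = -88.0 × 1 / 26.1 = -3.3716.
[out]/[in] = e^(-3.3716) = 0.03433.
[out] = 0.03433 × 159 = 5.459 mmol/L.

5.5 mmol/L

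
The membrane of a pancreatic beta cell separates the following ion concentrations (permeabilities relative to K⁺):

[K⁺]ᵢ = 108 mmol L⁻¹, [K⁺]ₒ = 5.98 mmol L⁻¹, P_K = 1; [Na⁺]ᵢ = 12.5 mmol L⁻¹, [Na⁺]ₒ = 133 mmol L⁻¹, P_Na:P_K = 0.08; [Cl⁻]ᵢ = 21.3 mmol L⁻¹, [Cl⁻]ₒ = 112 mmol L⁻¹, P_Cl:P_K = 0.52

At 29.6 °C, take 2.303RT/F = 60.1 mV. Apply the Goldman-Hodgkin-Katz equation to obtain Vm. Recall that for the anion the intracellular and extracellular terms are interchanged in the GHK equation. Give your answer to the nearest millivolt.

-47 mV

Vm = 60.1 · log₁₀[(Σ P·[cation]ₒ + Σ P·[anion]ᵢ) / (Σ P·[cation]ᵢ + Σ P·[anion]ₒ)]
Numerator = 1×5.98 + 0.08×133 + 0.52×21.3 = 27.7
Denominator = 1×108 + 0.08×12.5 + 0.52×112 = 167.2
Vm = 60.1 · log₁₀(0.16561) = 60.1 × (-0.7809) = -46.93 mV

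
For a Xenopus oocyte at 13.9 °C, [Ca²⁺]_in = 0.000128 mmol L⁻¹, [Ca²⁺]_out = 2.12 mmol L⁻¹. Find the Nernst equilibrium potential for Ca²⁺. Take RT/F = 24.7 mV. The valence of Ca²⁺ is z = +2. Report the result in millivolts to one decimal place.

E = (24.7/z) · ln([Ca²⁺]_out/[Ca²⁺]_in) with z = +2.
= (24.7/2) · ln(2.12/0.000128) = 12.35 · ln(1.656e+04)
= 12.35 · (9.7149) = 119.98 mV

120.0 mV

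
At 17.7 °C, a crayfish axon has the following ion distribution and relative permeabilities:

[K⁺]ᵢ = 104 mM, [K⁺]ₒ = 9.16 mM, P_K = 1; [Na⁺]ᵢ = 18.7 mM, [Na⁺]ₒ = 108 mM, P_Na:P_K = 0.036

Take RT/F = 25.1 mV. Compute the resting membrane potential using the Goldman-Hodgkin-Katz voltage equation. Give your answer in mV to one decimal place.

Vm = 25.1 · ln[(Σ P·[cation]ₒ + Σ P·[anion]ᵢ) / (Σ P·[cation]ᵢ + Σ P·[anion]ₒ)]
Numerator = 1×9.16 + 0.036×108 = 13.05
Denominator = 1×104 + 0.036×18.7 = 104.7
Vm = 25.1 · ln(0.12465) = 25.1 × (-2.0822) = -52.26 mV

-52.3 mV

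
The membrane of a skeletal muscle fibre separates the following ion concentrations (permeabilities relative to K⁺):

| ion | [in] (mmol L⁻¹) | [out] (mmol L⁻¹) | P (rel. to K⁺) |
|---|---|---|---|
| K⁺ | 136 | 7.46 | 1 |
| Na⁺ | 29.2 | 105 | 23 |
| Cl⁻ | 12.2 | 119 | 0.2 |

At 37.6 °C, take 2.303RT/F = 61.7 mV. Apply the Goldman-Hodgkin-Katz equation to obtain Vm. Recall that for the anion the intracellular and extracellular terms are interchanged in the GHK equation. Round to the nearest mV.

Vm = 61.7 · log₁₀[(Σ P·[cation]ₒ + Σ P·[anion]ᵢ) / (Σ P·[cation]ᵢ + Σ P·[anion]ₒ)]
Numerator = 1×7.46 + 23×105 + 0.2×12.2 = 2425
Denominator = 1×136 + 23×29.2 + 0.2×119 = 831.4
Vm = 61.7 · log₁₀(2.9166) = 61.7 × (0.4649) = 28.68 mV

29 mV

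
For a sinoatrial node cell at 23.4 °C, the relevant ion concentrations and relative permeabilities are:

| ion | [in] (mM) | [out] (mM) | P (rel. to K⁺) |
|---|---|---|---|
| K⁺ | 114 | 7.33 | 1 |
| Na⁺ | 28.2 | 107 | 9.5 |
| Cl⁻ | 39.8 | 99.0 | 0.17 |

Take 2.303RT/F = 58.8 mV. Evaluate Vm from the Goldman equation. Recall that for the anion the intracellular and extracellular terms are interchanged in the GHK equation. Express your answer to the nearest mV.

Vm = 58.8 · log₁₀[(Σ P·[cation]ₒ + Σ P·[anion]ᵢ) / (Σ P·[cation]ᵢ + Σ P·[anion]ₒ)]
Numerator = 1×7.33 + 9.5×107 + 0.17×39.8 = 1031
Denominator = 1×114 + 9.5×28.2 + 0.17×99.0 = 398.7
Vm = 58.8 · log₁₀(2.5847) = 58.8 × (0.4124) = 24.25 mV

24 mV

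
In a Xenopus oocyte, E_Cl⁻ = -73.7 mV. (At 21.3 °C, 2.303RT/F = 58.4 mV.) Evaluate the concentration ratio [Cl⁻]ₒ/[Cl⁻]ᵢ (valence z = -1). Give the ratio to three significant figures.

18.3

log₁₀([out]/[in]) = E·z/(58.4) = -73.7 × -1 / 58.4 = 1.2620
[out]/[in] = 10^(1.2620) = 18.28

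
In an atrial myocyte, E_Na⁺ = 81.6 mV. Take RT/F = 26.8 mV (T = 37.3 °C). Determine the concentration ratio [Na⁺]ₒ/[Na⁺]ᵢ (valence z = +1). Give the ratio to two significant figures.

21

ln([out]/[in]) = E·z/(26.8) = 81.6 × 1 / 26.8 = 3.0448
[out]/[in] = e^(3.0448) = 21.01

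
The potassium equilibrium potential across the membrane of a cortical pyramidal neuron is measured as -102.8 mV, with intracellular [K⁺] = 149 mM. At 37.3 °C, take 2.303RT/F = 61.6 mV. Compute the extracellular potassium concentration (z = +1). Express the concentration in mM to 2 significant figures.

3.2 mM

Nernst: E = (61.6/1) · log₁₀([out]/[in]), so log₁₀([out]/[in]) = -102.8 × 1 / 61.6 = -1.6688.
[out]/[in] = 10^(-1.6688) = 0.02144.
[out] = 0.02144 × 149 = 3.194 mM.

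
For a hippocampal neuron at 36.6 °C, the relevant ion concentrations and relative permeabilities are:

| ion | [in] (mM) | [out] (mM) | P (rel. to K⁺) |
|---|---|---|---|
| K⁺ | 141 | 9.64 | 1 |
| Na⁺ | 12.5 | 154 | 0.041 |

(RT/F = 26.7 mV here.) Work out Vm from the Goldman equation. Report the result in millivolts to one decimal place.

Vm = 26.7 · ln[(Σ P·[cation]ₒ + Σ P·[anion]ᵢ) / (Σ P·[cation]ᵢ + Σ P·[anion]ₒ)]
Numerator = 1×9.64 + 0.041×154 = 15.95
Denominator = 1×141 + 0.041×12.5 = 141.5
Vm = 26.7 · ln(0.11274) = 26.7 × (-2.1827) = -58.28 mV

-58.3 mV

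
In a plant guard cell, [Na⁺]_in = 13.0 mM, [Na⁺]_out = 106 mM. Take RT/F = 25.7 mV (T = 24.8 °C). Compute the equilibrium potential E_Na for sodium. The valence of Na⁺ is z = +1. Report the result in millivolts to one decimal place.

53.9 mV

E = (25.7/z) · ln([Na⁺]_out/[Na⁺]_in) with z = +1.
= (25.7/1) · ln(106/13.0) = 25.70 · ln(8.154)
= 25.70 · (2.0985) = 53.93 mV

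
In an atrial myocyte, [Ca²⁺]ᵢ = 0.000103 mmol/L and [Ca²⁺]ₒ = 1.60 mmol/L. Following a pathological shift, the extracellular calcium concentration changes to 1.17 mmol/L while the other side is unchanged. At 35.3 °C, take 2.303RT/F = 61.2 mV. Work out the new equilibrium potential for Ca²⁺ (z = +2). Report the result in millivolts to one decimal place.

124.1 mV

After the shift: [Ca²⁺]_out = 1.17, [Ca²⁺]_in = 0.000103 mmol/L.
E_new = (61.2/2)·log₁₀(1.17/0.000103) = 30.60 · (4.0553) = 124.09 mV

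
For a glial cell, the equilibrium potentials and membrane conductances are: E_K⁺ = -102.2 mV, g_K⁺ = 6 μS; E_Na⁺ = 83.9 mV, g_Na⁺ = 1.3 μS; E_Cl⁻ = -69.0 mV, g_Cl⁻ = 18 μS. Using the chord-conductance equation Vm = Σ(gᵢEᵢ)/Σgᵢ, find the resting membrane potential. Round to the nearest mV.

Σ gᵢEᵢ = 6·(-102.2) + 1.3·(83.9) + 18·(-69.0) = -1746.13
Σ gᵢ = 6 + 1.3 + 18 = 25.3
Vm = -1746.13 / 25.3 = -69.02 mV

-69 mV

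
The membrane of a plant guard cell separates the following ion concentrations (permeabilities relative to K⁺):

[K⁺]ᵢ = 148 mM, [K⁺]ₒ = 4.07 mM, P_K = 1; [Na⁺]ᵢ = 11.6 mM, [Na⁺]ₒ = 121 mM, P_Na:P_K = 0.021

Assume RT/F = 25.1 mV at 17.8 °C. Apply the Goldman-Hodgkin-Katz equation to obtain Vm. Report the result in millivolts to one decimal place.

Vm = 25.1 · ln[(Σ P·[cation]ₒ + Σ P·[anion]ᵢ) / (Σ P·[cation]ᵢ + Σ P·[anion]ₒ)]
Numerator = 1×4.07 + 0.021×121 = 6.611
Denominator = 1×148 + 0.021×11.6 = 148.2
Vm = 25.1 · ln(0.044596) = 25.1 × (-3.1101) = -78.06 mV

-78.1 mV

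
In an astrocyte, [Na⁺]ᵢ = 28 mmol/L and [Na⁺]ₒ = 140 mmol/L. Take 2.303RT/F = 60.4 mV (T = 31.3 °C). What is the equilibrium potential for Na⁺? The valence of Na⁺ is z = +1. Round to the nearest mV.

E = (60.4/z) · log₁₀([Na⁺]_out/[Na⁺]_in) with z = +1.
= (60.4/1) · log₁₀(140/28) = 60.40 · log₁₀(5)
= 60.40 · (0.6990) = 42.22 mV

42 mV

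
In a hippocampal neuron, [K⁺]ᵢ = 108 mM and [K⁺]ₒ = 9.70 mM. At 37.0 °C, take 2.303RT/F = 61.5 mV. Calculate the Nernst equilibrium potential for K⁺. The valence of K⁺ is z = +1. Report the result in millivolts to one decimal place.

E = (61.5/z) · log₁₀([K⁺]_out/[K⁺]_in) with z = +1.
= (61.5/1) · log₁₀(9.70/108) = 61.50 · log₁₀(0.08981)
= 61.50 · (-1.0467) = -64.37 mV

-64.4 mV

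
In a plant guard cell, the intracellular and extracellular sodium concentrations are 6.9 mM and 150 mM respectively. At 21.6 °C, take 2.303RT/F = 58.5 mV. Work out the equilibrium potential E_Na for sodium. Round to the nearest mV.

E = (58.5/z) · log₁₀([Na⁺]_out/[Na⁺]_in) with z = +1.
= (58.5/1) · log₁₀(150/6.9) = 58.50 · log₁₀(21.74)
= 58.50 · (1.3372) = 78.23 mV

78 mV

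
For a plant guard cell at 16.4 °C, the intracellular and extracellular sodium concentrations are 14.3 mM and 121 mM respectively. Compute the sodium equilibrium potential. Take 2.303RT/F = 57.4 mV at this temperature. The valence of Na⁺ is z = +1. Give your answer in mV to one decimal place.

53.2 mV

E = (57.4/z) · log₁₀([Na⁺]_out/[Na⁺]_in) with z = +1.
= (57.4/1) · log₁₀(121/14.3) = 57.40 · log₁₀(8.462)
= 57.40 · (0.9274) = 53.24 mV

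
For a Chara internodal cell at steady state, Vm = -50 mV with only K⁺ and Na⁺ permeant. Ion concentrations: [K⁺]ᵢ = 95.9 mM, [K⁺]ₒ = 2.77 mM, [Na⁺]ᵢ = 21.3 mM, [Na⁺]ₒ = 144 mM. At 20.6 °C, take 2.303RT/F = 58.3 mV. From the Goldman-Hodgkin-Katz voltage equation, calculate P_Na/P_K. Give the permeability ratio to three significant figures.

Let α = P_Na/P_K. GHK: Vm = 58.3·log₁₀[(Kₒ + α·Naₒ)/(Kᵢ + α·Naᵢ)].
10^(Vm/58.3) = 10^(-50.0/58.3) = 0.13879
So 0.13879·(Kᵢ + α·Naᵢ) = Kₒ + α·Naₒ → α = (0.13879·95.9 − 2.77) / (144.0 − 0.13879·21.3)
α = (13.31 − 2.77) / (144.0 − 2.956) = 10.54/141 = 0.07473

0.0747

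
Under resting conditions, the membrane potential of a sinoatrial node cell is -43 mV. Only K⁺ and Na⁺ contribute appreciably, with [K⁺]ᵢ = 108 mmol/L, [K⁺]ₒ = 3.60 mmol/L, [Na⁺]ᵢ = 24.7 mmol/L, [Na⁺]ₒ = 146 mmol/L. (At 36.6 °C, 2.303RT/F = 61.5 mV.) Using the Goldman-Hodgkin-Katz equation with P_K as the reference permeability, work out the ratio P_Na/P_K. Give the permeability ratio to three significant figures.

0.128

Let α = P_Na/P_K. GHK: Vm = 61.5·log₁₀[(Kₒ + α·Naₒ)/(Kᵢ + α·Naᵢ)].
10^(Vm/61.5) = 10^(-43.0/61.5) = 0.1999
So 0.1999·(Kᵢ + α·Naᵢ) = Kₒ + α·Naₒ → α = (0.1999·108.0 − 3.6) / (146.0 − 0.1999·24.7)
α = (21.59 − 3.6) / (146.0 − 4.938) = 17.99/141.1 = 0.1275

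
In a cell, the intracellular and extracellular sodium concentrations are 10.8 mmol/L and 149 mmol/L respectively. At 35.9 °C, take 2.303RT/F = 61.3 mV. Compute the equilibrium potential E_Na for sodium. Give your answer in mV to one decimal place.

E = (61.3/z) · log₁₀([Na⁺]_out/[Na⁺]_in) with z = +1.
= (61.3/1) · log₁₀(149/10.8) = 61.30 · log₁₀(13.8)
= 61.30 · (1.1398) = 69.87 mV

69.9 mV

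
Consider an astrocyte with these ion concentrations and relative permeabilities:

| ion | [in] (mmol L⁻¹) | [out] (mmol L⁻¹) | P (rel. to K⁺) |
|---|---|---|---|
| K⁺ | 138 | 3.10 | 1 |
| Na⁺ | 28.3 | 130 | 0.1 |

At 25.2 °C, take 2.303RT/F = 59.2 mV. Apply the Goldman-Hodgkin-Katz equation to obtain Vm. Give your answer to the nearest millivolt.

-56 mV

Vm = 59.2 · log₁₀[(Σ P·[cation]ₒ + Σ P·[anion]ᵢ) / (Σ P·[cation]ᵢ + Σ P·[anion]ₒ)]
Numerator = 1×3.10 + 0.1×130 = 16.1
Denominator = 1×138 + 0.1×28.3 = 140.8
Vm = 59.2 · log₁₀(0.11432) = 59.2 × (-0.9419) = -55.76 mV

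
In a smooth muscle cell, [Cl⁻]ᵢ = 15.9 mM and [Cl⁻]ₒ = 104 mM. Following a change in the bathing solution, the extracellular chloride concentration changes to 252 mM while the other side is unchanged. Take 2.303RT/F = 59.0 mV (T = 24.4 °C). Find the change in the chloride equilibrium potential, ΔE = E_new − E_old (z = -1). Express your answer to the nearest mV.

E_old = (59.0/-1)·log₁₀(104/15.9) = -48.12 mV
E_new = (59.0/-1)·log₁₀(252/15.9) = -70.80 mV
ΔE = -70.80 − (-48.12) = -22.68 mV

-23 mV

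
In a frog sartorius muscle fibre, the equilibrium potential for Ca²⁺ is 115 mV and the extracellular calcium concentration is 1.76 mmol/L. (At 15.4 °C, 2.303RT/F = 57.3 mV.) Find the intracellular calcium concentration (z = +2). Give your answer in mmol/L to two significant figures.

Nernst: E = (57.3/2) · log₁₀([out]/[in]), so log₁₀([out]/[in]) = 115.0 × 2 / 57.3 = 4.0140.
[out]/[in] = 10^(4.0140) = 1.033e+04.
[in] = 1.76 / 1.033e+04 = 0.0001704 mmol/L.

0.00017 mmol/L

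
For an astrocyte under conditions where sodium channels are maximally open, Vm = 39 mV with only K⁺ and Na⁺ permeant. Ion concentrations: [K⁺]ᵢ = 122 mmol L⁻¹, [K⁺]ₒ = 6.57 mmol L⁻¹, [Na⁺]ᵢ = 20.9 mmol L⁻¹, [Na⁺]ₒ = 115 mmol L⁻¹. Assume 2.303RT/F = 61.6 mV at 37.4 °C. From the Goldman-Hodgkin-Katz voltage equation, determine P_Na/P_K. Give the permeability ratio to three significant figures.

20.5

Let α = P_Na/P_K. GHK: Vm = 61.6·log₁₀[(Kₒ + α·Naₒ)/(Kᵢ + α·Naᵢ)].
10^(Vm/61.6) = 10^(39.0/61.6) = 4.2965
So 4.2965·(Kᵢ + α·Naᵢ) = Kₒ + α·Naₒ → α = (4.2965·122.0 − 6.57) / (115.0 − 4.2965·20.9)
α = (524.2 − 6.57) / (115.0 − 89.8) = 517.6/25.2 = 20.54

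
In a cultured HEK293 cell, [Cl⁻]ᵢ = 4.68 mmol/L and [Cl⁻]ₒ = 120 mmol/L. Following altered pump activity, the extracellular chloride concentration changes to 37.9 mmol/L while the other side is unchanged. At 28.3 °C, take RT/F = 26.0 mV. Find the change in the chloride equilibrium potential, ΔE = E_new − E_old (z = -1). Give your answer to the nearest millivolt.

E_old = (26.0/-1)·ln(120/4.68) = -84.35 mV
E_new = (26.0/-1)·ln(37.9/4.68) = -54.38 mV
ΔE = -54.38 − (-84.35) = 29.97 mV

30 mV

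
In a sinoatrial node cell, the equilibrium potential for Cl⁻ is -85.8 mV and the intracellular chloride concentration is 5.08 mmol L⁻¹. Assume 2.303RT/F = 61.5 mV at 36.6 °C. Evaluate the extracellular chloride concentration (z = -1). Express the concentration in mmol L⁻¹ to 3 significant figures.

126 mmol L⁻¹

Nernst: E = (61.5/-1) · log₁₀([out]/[in]), so log₁₀([out]/[in]) = -85.8 × -1 / 61.5 = 1.3951.
[out]/[in] = 10^(1.3951) = 24.84.
[out] = 24.84 × 5.08 = 126.2 mmol L⁻¹.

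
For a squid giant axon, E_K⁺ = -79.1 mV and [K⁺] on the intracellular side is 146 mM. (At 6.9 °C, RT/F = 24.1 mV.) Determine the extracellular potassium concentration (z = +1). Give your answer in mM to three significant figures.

5.48 mM

Nernst: E = (24.1/1) · ln([out]/[in]), so ln([out]/[in]) = -79.1 × 1 / 24.1 = -3.2822.
[out]/[in] = e^(-3.2822) = 0.03755.
[out] = 0.03755 × 146 = 5.482 mM.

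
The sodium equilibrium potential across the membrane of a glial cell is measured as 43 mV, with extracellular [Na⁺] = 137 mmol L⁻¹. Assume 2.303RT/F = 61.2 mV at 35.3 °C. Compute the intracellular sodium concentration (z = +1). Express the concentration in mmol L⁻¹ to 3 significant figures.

Nernst: E = (61.2/1) · log₁₀([out]/[in]), so log₁₀([out]/[in]) = 43.0 × 1 / 61.2 = 0.7026.
[out]/[in] = 10^(0.7026) = 5.042.
[in] = 137 / 5.042 = 27.17 mmol L⁻¹.

27.2 mmol L⁻¹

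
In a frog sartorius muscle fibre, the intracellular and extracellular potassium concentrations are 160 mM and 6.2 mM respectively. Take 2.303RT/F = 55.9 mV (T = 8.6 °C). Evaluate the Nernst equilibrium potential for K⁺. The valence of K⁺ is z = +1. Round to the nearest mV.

E = (55.9/z) · log₁₀([K⁺]_out/[K⁺]_in) with z = +1.
= (55.9/1) · log₁₀(6.2/160) = 55.90 · log₁₀(0.03875)
= 55.90 · (-1.4117) = -78.92 mV

-79 mV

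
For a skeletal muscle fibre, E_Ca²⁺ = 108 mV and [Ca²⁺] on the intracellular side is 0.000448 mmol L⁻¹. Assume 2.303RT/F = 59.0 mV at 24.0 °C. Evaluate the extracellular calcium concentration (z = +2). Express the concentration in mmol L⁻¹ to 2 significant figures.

2.1 mmol L⁻¹

Nernst: E = (59.0/2) · log₁₀([out]/[in]), so log₁₀([out]/[in]) = 108.0 × 2 / 59.0 = 3.6610.
[out]/[in] = 10^(3.6610) = 4582.
[out] = 4582 × 0.000448 = 2.053 mmol L⁻¹.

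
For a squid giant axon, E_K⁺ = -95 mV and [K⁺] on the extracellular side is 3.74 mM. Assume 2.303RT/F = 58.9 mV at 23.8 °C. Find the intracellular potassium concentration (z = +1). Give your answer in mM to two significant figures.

Nernst: E = (58.9/1) · log₁₀([out]/[in]), so log₁₀([out]/[in]) = -95.0 × 1 / 58.9 = -1.6129.
[out]/[in] = 10^(-1.6129) = 0.02438.
[in] = 3.74 / 0.02438 = 153.4 mM.

150 mM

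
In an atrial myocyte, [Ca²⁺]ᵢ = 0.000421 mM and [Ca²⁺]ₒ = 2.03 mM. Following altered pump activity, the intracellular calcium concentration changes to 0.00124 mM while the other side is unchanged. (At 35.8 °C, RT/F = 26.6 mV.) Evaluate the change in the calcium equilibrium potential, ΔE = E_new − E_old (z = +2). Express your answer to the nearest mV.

E_old = (26.6/2)·ln(2.03/0.000421) = 112.80 mV
E_new = (26.6/2)·ln(2.03/0.00124) = 98.43 mV
ΔE = 98.43 − (112.80) = -14.37 mV

-14 mV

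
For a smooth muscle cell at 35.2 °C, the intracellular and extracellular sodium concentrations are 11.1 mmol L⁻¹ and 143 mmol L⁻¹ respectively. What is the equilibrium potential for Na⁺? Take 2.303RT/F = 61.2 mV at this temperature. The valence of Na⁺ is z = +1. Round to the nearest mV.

E = (61.2/z) · log₁₀([Na⁺]_out/[Na⁺]_in) with z = +1.
= (61.2/1) · log₁₀(143/11.1) = 61.20 · log₁₀(12.88)
= 61.20 · (1.1100) = 67.93 mV

68 mV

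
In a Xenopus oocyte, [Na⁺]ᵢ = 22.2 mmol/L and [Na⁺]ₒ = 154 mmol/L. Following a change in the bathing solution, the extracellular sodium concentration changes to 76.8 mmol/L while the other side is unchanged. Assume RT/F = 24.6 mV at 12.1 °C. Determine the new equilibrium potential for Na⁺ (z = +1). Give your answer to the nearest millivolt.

After the shift: [Na⁺]_out = 76.8, [Na⁺]_in = 22.2 mmol/L.
E_new = (24.6/1)·ln(76.8/22.2) = 24.60 · (1.2411) = 30.53 mV

31 mV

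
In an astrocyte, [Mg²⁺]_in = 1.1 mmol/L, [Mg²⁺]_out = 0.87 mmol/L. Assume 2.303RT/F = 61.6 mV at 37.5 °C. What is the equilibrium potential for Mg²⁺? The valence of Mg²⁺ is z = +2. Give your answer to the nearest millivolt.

E = (61.6/z) · log₁₀([Mg²⁺]_out/[Mg²⁺]_in) with z = +2.
= (61.6/2) · log₁₀(0.87/1.1) = 30.80 · log₁₀(0.7909)
= 30.80 · (-0.1019) = -3.14 mV

-3 mV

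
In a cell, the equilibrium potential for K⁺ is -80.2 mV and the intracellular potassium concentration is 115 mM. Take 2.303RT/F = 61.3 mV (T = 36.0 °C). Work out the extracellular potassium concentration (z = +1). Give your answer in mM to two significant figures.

Nernst: E = (61.3/1) · log₁₀([out]/[in]), so log₁₀([out]/[in]) = -80.2 × 1 / 61.3 = -1.3083.
[out]/[in] = 10^(-1.3083) = 0.04917.
[out] = 0.04917 × 115 = 5.654 mM.

5.7 mM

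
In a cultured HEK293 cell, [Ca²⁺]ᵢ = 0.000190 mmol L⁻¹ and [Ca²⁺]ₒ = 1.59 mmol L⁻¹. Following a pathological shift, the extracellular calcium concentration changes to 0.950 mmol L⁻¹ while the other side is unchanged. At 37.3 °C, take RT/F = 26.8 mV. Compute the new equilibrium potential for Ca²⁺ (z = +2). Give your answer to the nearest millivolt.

After the shift: [Ca²⁺]_out = 0.950, [Ca²⁺]_in = 0.000190 mmol L⁻¹.
E_new = (26.8/2)·ln(0.950/0.000190) = 13.40 · (8.5172) = 114.13 mV

114 mV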